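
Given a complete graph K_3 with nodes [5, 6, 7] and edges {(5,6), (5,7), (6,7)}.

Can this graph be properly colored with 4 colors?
Yes, G is 4-colorable

A valid 4-coloring: color 1: [6]; color 2: [7]; color 3: [5].
(χ(G) = 3 ≤ 4.)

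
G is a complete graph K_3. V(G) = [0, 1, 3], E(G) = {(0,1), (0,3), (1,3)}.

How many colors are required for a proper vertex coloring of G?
Clique number ω(G) = 3 (lower bound: χ ≥ ω).
The clique on [0, 1, 3] has size 3, forcing χ ≥ 3, and the coloring below uses 3 colors, so χ(G) = 3.
A valid 3-coloring: color 1: [1]; color 2: [3]; color 3: [0].

χ(G) = 3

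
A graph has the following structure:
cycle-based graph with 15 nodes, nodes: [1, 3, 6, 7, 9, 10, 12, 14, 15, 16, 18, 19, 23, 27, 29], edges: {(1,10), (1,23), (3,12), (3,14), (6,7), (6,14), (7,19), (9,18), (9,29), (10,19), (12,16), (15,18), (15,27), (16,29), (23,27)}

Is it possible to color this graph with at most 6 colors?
A valid 6-coloring: color 1: [7, 10, 12, 14, 18, 27, 29]; color 2: [1, 3, 6, 9, 15, 16, 19]; color 3: [23].
(χ(G) = 3 ≤ 6.)

Yes, G is 6-colorable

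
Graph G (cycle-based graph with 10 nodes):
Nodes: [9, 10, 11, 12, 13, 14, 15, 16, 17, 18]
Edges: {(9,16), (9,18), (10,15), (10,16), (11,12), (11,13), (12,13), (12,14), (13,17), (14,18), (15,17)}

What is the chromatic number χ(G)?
χ(G) = 3

Clique number ω(G) = 3 (lower bound: χ ≥ ω).
The clique on [11, 12, 13] has size 3, forcing χ ≥ 3, and the coloring below uses 3 colors, so χ(G) = 3.
A valid 3-coloring: color 1: [12, 15, 16, 18]; color 2: [9, 10, 13, 14]; color 3: [11, 17].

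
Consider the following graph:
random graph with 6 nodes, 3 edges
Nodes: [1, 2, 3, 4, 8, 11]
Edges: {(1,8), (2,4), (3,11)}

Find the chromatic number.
χ(G) = 2

Clique number ω(G) = 2 (lower bound: χ ≥ ω).
The graph is bipartite (no odd cycle), so 2 colors suffice: χ(G) = 2.
A valid 2-coloring: color 1: [3, 4, 8]; color 2: [1, 2, 11].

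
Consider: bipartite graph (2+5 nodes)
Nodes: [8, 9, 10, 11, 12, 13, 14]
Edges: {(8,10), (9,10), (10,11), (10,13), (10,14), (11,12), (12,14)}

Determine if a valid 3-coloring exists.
Yes, G is 3-colorable

A valid 3-coloring: color 1: [10, 12]; color 2: [8, 9, 11, 13, 14].
(χ(G) = 2 ≤ 3.)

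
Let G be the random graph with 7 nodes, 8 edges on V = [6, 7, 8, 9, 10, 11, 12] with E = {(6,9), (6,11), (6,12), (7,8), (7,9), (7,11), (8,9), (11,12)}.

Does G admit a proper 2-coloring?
No, G is not 2-colorable

The clique on vertices [7, 8, 9] has size 3 > 2, so it alone needs 3 colors.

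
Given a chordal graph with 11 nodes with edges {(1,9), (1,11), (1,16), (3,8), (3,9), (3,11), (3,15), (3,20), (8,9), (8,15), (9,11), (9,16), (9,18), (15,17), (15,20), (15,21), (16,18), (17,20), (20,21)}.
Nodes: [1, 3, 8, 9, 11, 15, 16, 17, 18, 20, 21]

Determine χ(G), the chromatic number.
χ(G) = 3

Clique number ω(G) = 3 (lower bound: χ ≥ ω).
The clique on [3, 8, 9] has size 3, forcing χ ≥ 3, and the coloring below uses 3 colors, so χ(G) = 3.
A valid 3-coloring: color 1: [9, 15]; color 2: [1, 3, 17, 18, 21]; color 3: [8, 11, 16, 20].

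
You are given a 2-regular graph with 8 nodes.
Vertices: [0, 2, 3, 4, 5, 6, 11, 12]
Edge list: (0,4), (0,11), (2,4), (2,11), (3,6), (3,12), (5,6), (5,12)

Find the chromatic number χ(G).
χ(G) = 2

Clique number ω(G) = 2 (lower bound: χ ≥ ω).
The graph is bipartite (no odd cycle), so 2 colors suffice: χ(G) = 2.
A valid 2-coloring: color 1: [0, 2, 6, 12]; color 2: [3, 4, 5, 11].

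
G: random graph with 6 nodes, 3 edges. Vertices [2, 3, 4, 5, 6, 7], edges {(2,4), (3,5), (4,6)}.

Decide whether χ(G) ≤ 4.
Yes, G is 4-colorable

A valid 4-coloring: color 1: [4, 5, 7]; color 2: [2, 3, 6].
(χ(G) = 2 ≤ 4.)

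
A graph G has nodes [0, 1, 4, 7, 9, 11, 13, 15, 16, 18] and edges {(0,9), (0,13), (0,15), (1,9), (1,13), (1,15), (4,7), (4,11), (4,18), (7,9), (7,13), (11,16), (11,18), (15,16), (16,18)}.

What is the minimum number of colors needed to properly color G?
χ(G) = 3

Clique number ω(G) = 3 (lower bound: χ ≥ ω).
The clique on [4, 11, 18] has size 3, forcing χ ≥ 3, and the coloring below uses 3 colors, so χ(G) = 3.
A valid 3-coloring: color 1: [0, 1, 4, 16]; color 2: [7, 15, 18]; color 3: [9, 11, 13].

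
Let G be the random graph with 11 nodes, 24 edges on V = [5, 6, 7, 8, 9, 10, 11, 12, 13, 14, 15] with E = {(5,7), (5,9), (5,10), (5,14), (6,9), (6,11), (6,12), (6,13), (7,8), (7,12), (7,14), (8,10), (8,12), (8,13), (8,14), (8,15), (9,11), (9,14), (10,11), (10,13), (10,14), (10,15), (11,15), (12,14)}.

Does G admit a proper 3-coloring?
No, G is not 3-colorable

The clique on vertices [7, 8, 12, 14] has size 4 > 3, so it alone needs 4 colors.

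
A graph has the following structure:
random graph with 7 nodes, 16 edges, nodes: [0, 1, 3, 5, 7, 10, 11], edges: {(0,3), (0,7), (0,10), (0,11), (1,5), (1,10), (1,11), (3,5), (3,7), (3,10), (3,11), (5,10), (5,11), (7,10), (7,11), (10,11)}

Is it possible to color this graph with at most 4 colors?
The clique on vertices [0, 3, 7, 10, 11] has size 5 > 4, so it alone needs 5 colors.

No, G is not 4-colorable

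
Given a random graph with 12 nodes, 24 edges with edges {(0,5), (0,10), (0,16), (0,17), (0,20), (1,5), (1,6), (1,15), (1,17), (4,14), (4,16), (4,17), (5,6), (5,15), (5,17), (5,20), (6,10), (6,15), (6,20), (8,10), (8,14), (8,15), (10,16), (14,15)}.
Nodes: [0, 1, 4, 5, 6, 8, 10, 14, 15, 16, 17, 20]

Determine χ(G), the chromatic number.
Clique number ω(G) = 4 (lower bound: χ ≥ ω).
The clique on [1, 5, 6, 15] has size 4, forcing χ ≥ 4, and the coloring below uses 4 colors, so χ(G) = 4.
A valid 4-coloring: color 1: [5, 10, 14]; color 2: [0, 1, 4, 8]; color 3: [6, 16, 17]; color 4: [15, 20].

χ(G) = 4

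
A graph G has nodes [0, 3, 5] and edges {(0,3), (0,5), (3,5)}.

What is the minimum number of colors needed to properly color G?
Clique number ω(G) = 3 (lower bound: χ ≥ ω).
The clique on [0, 3, 5] has size 3, forcing χ ≥ 3, and the coloring below uses 3 colors, so χ(G) = 3.
A valid 3-coloring: color 1: [3]; color 2: [5]; color 3: [0].

χ(G) = 3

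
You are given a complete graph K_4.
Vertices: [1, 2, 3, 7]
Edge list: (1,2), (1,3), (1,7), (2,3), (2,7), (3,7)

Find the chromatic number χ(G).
χ(G) = 4

Clique number ω(G) = 4 (lower bound: χ ≥ ω).
The clique on [1, 2, 3, 7] has size 4, forcing χ ≥ 4, and the coloring below uses 4 colors, so χ(G) = 4.
A valid 4-coloring: color 1: [7]; color 2: [3]; color 3: [2]; color 4: [1].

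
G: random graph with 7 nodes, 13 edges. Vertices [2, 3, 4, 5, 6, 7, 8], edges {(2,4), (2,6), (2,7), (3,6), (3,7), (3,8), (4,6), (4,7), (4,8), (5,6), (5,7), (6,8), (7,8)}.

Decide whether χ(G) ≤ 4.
Yes, G is 4-colorable

A valid 4-coloring: color 1: [6, 7]; color 2: [3, 4, 5]; color 3: [2, 8].
(χ(G) = 3 ≤ 4.)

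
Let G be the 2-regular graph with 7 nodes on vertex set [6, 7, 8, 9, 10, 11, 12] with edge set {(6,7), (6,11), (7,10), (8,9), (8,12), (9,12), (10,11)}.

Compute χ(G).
χ(G) = 3

Clique number ω(G) = 3 (lower bound: χ ≥ ω).
The clique on [8, 9, 12] has size 3, forcing χ ≥ 3, and the coloring below uses 3 colors, so χ(G) = 3.
A valid 3-coloring: color 1: [6, 8, 10]; color 2: [7, 11, 12]; color 3: [9].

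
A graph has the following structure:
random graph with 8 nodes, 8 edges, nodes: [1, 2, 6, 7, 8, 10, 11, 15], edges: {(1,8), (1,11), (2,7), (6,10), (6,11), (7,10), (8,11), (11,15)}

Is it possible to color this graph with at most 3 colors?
Yes, G is 3-colorable

A valid 3-coloring: color 1: [2, 10, 11]; color 2: [6, 7, 8, 15]; color 3: [1].
(χ(G) = 3 ≤ 3.)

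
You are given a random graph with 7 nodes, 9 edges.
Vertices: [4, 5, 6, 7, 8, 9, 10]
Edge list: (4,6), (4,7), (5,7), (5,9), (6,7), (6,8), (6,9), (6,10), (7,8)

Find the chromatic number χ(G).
χ(G) = 3

Clique number ω(G) = 3 (lower bound: χ ≥ ω).
The clique on [6, 7, 8] has size 3, forcing χ ≥ 3, and the coloring below uses 3 colors, so χ(G) = 3.
A valid 3-coloring: color 1: [5, 6]; color 2: [7, 9, 10]; color 3: [4, 8].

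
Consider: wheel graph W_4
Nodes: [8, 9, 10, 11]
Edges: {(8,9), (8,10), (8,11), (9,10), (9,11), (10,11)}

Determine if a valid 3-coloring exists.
No, G is not 3-colorable

The clique on vertices [8, 9, 10, 11] has size 4 > 3, so it alone needs 4 colors.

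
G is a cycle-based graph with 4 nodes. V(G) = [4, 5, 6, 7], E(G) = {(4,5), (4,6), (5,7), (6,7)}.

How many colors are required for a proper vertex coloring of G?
χ(G) = 2

Clique number ω(G) = 2 (lower bound: χ ≥ ω).
The graph is bipartite (no odd cycle), so 2 colors suffice: χ(G) = 2.
A valid 2-coloring: color 1: [5, 6]; color 2: [4, 7].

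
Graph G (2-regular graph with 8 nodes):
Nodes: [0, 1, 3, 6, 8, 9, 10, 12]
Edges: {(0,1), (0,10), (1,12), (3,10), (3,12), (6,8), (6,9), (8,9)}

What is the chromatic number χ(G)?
Clique number ω(G) = 3 (lower bound: χ ≥ ω).
The clique on [6, 8, 9] has size 3, forcing χ ≥ 3, and the coloring below uses 3 colors, so χ(G) = 3.
A valid 3-coloring: color 1: [0, 8, 12]; color 2: [1, 3, 9]; color 3: [6, 10].

χ(G) = 3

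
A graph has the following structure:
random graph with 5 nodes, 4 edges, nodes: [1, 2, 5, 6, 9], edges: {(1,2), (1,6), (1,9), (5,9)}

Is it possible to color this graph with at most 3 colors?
Yes, G is 3-colorable

A valid 3-coloring: color 1: [1, 5]; color 2: [2, 6, 9].
(χ(G) = 2 ≤ 3.)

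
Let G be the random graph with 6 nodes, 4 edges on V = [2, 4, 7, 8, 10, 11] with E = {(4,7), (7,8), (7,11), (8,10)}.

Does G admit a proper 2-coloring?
Yes, G is 2-colorable

A valid 2-coloring: color 1: [2, 7, 10]; color 2: [4, 8, 11].
(χ(G) = 2 ≤ 2.)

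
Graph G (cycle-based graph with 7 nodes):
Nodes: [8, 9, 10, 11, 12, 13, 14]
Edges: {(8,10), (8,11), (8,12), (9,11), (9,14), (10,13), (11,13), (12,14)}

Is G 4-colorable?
Yes, G is 4-colorable

A valid 4-coloring: color 1: [10, 11, 12]; color 2: [8, 13, 14]; color 3: [9].
(χ(G) = 3 ≤ 4.)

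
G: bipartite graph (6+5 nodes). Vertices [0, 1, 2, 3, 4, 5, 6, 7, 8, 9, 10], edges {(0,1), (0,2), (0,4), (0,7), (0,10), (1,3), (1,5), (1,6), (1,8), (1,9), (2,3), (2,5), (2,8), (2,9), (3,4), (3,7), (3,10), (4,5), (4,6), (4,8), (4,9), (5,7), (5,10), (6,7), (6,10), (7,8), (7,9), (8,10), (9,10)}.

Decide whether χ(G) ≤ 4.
A valid 4-coloring: color 1: [1, 2, 4, 7, 10]; color 2: [0, 3, 5, 6, 8, 9].
(χ(G) = 2 ≤ 4.)

Yes, G is 4-colorable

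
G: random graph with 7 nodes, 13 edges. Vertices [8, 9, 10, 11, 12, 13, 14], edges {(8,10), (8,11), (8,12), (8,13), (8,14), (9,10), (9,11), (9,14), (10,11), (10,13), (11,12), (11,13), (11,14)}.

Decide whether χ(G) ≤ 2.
The clique on vertices [8, 10, 11, 13] has size 4 > 2, so it alone needs 4 colors.

No, G is not 2-colorable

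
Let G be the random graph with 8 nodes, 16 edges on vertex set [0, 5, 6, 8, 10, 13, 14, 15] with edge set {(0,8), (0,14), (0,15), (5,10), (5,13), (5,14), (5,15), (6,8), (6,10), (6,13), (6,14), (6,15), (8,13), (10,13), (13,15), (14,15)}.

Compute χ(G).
χ(G) = 3

Clique number ω(G) = 3 (lower bound: χ ≥ ω).
The clique on [0, 14, 15] has size 3, forcing χ ≥ 3, and the coloring below uses 3 colors, so χ(G) = 3.
A valid 3-coloring: color 1: [8, 10, 15]; color 2: [13, 14]; color 3: [0, 5, 6].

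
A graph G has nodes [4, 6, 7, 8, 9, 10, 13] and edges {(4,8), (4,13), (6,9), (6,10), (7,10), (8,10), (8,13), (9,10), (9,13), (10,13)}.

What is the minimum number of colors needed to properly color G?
Clique number ω(G) = 3 (lower bound: χ ≥ ω).
The clique on [8, 10, 13] has size 3, forcing χ ≥ 3, and the coloring below uses 3 colors, so χ(G) = 3.
A valid 3-coloring: color 1: [4, 10]; color 2: [6, 7, 13]; color 3: [8, 9].

χ(G) = 3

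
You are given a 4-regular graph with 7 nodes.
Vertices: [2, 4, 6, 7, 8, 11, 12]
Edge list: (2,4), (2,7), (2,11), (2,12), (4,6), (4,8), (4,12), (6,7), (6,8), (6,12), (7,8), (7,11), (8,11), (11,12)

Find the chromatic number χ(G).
Clique number ω(G) = 3 (lower bound: χ ≥ ω).
Suppose a proper 3-coloring c exists. The clique [2, 4, 12] takes 3 distinct colors; by symmetry let c(2) = 1, c(4) = 2, c(12) = 3.
- Vertex 6: neighbors [4, 12] already have colors [2, 3] ⇒ c(6) = 1.
- Vertex 8: neighbors [6, 4] already have colors [1, 2] ⇒ c(8) = 3.
- Vertex 7: neighbors [2, 8] already have colors [1, 3] ⇒ c(7) = 2.
- Vertex 11: neighbors [2, 7, 8] already have colors [1, 2, 3] — all 3 colors blocked. Contradiction.
The forced assignments end in a contradiction, so G has no proper 3-coloring (χ ≥ 4).
The coloring below uses 4 colors, so χ(G) = 4.
A valid 4-coloring: color 1: [2, 8]; color 2: [4, 7]; color 3: [6, 11]; color 4: [12].

χ(G) = 4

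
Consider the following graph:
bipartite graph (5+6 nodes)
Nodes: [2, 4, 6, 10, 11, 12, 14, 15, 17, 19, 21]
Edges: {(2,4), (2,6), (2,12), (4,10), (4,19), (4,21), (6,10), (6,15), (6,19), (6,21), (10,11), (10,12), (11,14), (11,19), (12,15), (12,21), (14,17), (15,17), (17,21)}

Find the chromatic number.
Clique number ω(G) = 2 (lower bound: χ ≥ ω).
The graph is bipartite (no odd cycle), so 2 colors suffice: χ(G) = 2.
A valid 2-coloring: color 1: [4, 6, 11, 12, 17]; color 2: [2, 10, 14, 15, 19, 21].

χ(G) = 2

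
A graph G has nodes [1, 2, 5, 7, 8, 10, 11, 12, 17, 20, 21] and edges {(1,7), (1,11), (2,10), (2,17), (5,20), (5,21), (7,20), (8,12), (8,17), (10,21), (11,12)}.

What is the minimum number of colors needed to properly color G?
Clique number ω(G) = 2 (lower bound: χ ≥ ω).
Odd cycle [12, 11, 1, 7, 20, 5, 21, 10, 2, 17, 8] needs 3 colors (χ ≥ 3).
The coloring below uses 3 colors, so χ(G) = 3.
A valid 3-coloring: color 1: [1, 12, 17, 20, 21]; color 2: [5, 7, 8, 10, 11]; color 3: [2].

χ(G) = 3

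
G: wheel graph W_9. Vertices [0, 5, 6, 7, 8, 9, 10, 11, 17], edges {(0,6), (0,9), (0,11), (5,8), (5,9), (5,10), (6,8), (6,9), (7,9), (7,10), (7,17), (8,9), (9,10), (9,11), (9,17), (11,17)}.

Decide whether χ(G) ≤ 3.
A valid 3-coloring: color 1: [9]; color 2: [0, 8, 10, 17]; color 3: [5, 6, 7, 11].
(χ(G) = 3 ≤ 3.)

Yes, G is 3-colorable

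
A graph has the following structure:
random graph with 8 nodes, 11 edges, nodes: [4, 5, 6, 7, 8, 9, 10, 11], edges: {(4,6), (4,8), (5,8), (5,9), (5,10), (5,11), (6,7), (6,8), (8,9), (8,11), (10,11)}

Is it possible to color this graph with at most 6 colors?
Yes, G is 6-colorable

A valid 6-coloring: color 1: [7, 8, 10]; color 2: [5, 6]; color 3: [4, 9, 11].
(χ(G) = 3 ≤ 6.)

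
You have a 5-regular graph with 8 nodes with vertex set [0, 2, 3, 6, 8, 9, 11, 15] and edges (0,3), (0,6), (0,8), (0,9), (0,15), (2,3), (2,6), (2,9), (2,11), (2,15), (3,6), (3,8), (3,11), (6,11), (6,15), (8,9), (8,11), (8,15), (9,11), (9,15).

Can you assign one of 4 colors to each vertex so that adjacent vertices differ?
A valid 4-coloring: color 1: [11, 15]; color 2: [0, 2]; color 3: [6, 8]; color 4: [3, 9].
(χ(G) = 4 ≤ 4.)

Yes, G is 4-colorable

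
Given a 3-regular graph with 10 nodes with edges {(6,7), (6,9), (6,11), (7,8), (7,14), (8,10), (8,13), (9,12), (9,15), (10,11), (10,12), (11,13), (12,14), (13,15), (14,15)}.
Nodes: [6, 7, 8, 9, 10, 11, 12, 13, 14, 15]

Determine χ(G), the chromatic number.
χ(G) = 3

Clique number ω(G) = 2 (lower bound: χ ≥ ω).
Odd cycle [8, 7, 6, 11, 10] needs 3 colors (χ ≥ 3).
The coloring below uses 3 colors, so χ(G) = 3.
A valid 3-coloring: color 1: [7, 11, 12, 15]; color 2: [6, 10, 13, 14]; color 3: [8, 9].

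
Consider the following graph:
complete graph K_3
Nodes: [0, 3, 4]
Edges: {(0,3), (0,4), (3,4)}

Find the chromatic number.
χ(G) = 3

Clique number ω(G) = 3 (lower bound: χ ≥ ω).
The clique on [0, 3, 4] has size 3, forcing χ ≥ 3, and the coloring below uses 3 colors, so χ(G) = 3.
A valid 3-coloring: color 1: [3]; color 2: [4]; color 3: [0].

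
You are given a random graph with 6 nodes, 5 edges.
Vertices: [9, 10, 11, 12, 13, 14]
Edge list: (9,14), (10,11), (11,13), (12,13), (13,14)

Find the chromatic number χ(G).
Clique number ω(G) = 2 (lower bound: χ ≥ ω).
The graph is bipartite (no odd cycle), so 2 colors suffice: χ(G) = 2.
A valid 2-coloring: color 1: [9, 10, 13]; color 2: [11, 12, 14].

χ(G) = 2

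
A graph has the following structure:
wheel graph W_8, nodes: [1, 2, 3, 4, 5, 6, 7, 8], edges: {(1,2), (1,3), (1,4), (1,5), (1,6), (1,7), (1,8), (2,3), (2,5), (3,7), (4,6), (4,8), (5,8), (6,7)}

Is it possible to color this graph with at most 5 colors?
Yes, G is 5-colorable

A valid 5-coloring: color 1: [1]; color 2: [3, 5, 6]; color 3: [2, 7, 8]; color 4: [4].
(χ(G) = 4 ≤ 5.)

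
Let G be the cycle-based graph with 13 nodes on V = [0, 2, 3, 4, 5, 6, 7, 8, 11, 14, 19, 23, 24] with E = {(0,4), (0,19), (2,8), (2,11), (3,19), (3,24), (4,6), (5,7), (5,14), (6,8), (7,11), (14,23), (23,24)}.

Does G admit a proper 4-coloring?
A valid 4-coloring: color 1: [4, 5, 8, 11, 19, 24]; color 2: [0, 2, 3, 6, 7, 14]; color 3: [23].
(χ(G) = 3 ≤ 4.)

Yes, G is 4-colorable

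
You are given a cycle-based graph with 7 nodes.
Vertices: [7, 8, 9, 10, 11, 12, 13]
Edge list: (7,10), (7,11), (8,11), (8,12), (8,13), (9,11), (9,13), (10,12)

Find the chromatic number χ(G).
Clique number ω(G) = 2 (lower bound: χ ≥ ω).
Odd cycle [10, 12, 8, 11, 7] needs 3 colors (χ ≥ 3).
The coloring below uses 3 colors, so χ(G) = 3.
A valid 3-coloring: color 1: [11, 12, 13]; color 2: [8, 9, 10]; color 3: [7].

χ(G) = 3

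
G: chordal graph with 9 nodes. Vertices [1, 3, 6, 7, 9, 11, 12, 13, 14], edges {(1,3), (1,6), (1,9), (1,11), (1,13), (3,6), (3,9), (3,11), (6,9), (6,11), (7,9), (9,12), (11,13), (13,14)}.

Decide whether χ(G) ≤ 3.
No, G is not 3-colorable

The clique on vertices [1, 3, 6, 9] has size 4 > 3, so it alone needs 4 colors.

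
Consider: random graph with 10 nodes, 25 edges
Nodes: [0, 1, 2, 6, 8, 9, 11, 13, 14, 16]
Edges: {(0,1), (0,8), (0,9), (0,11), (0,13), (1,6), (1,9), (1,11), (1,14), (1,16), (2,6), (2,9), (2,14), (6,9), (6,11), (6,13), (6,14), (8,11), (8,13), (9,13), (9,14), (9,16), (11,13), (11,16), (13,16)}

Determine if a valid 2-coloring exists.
No, G is not 2-colorable

The clique on vertices [0, 8, 11, 13] has size 4 > 2, so it alone needs 4 colors.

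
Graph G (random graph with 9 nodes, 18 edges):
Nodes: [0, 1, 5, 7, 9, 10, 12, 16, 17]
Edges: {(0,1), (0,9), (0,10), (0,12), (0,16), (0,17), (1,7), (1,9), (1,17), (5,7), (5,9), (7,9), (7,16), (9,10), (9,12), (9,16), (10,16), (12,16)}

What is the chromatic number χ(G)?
χ(G) = 4

Clique number ω(G) = 4 (lower bound: χ ≥ ω).
The clique on [0, 9, 10, 16] has size 4, forcing χ ≥ 4, and the coloring below uses 4 colors, so χ(G) = 4.
A valid 4-coloring: color 1: [9, 17]; color 2: [0, 7]; color 3: [1, 5, 16]; color 4: [10, 12].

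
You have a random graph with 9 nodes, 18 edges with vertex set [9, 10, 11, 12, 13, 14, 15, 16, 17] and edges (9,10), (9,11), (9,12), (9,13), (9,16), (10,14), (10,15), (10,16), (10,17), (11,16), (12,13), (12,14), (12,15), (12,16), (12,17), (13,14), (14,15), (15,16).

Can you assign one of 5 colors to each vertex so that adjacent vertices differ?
Yes, G is 5-colorable

A valid 5-coloring: color 1: [10, 11, 12]; color 2: [13, 16, 17]; color 3: [9, 15]; color 4: [14].
(χ(G) = 4 ≤ 5.)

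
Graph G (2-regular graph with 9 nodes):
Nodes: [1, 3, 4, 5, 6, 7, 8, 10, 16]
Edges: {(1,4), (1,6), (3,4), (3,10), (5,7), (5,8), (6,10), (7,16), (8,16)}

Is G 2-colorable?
No, G is not 2-colorable

Odd cycle [6, 1, 4, 3, 10] needs 3 colors (χ ≥ 3).
Hence χ(G) ≥ 3 > 2, so no proper 2-coloring exists.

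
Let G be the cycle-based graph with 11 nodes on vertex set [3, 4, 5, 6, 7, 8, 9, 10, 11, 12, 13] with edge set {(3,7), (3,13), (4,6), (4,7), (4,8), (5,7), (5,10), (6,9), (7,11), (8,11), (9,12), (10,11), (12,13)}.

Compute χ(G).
Clique number ω(G) = 2 (lower bound: χ ≥ ω).
Odd cycle [6, 9, 12, 13, 3, 7, 4] needs 3 colors (χ ≥ 3).
The coloring below uses 3 colors, so χ(G) = 3.
A valid 3-coloring: color 1: [6, 7, 8, 10, 12]; color 2: [4, 5, 9, 11, 13]; color 3: [3].

χ(G) = 3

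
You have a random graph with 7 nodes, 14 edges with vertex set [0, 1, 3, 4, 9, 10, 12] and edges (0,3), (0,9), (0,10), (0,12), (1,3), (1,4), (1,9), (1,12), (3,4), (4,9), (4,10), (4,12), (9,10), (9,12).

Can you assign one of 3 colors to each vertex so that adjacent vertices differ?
No, G is not 3-colorable

The clique on vertices [1, 4, 9, 12] has size 4 > 3, so it alone needs 4 colors.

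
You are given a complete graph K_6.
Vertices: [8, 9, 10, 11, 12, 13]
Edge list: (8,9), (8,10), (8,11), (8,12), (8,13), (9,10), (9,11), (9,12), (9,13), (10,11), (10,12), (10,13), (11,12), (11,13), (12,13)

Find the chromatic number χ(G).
χ(G) = 6

Clique number ω(G) = 6 (lower bound: χ ≥ ω).
The clique on [8, 9, 10, 11, 12, 13] has size 6, forcing χ ≥ 6, and the coloring below uses 6 colors, so χ(G) = 6.
A valid 6-coloring: color 1: [13]; color 2: [9]; color 3: [10]; color 4: [8]; color 5: [12]; color 6: [11].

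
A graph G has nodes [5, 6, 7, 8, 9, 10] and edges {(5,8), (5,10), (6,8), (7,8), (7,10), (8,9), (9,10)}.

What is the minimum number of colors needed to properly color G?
χ(G) = 2

Clique number ω(G) = 2 (lower bound: χ ≥ ω).
The graph is bipartite (no odd cycle), so 2 colors suffice: χ(G) = 2.
A valid 2-coloring: color 1: [8, 10]; color 2: [5, 6, 7, 9].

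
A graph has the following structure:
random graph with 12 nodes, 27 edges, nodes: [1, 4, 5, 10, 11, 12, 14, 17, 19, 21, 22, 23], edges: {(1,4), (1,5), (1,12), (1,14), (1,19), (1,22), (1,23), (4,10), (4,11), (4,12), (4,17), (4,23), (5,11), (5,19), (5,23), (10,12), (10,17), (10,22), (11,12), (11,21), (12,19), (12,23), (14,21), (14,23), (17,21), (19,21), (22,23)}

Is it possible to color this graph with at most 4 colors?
A valid 4-coloring: color 1: [1, 10, 11]; color 2: [17, 19, 23]; color 3: [4, 5, 21, 22]; color 4: [12, 14].
(χ(G) = 4 ≤ 4.)

Yes, G is 4-colorable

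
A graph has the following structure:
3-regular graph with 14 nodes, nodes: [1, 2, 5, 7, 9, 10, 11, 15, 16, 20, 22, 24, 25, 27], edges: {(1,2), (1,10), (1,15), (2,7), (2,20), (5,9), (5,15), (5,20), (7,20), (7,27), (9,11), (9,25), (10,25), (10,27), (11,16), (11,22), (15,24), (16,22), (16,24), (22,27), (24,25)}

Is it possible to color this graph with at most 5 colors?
Yes, G is 5-colorable

A valid 5-coloring: color 1: [11, 15, 20, 25, 27]; color 2: [1, 7, 9, 22, 24]; color 3: [2, 5, 10, 16].
(χ(G) = 3 ≤ 5.)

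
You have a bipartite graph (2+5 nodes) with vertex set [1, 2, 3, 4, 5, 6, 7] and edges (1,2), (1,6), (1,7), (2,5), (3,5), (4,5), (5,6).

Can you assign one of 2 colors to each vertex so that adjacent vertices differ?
Yes, G is 2-colorable

A valid 2-coloring: color 1: [1, 5]; color 2: [2, 3, 4, 6, 7].
(χ(G) = 2 ≤ 2.)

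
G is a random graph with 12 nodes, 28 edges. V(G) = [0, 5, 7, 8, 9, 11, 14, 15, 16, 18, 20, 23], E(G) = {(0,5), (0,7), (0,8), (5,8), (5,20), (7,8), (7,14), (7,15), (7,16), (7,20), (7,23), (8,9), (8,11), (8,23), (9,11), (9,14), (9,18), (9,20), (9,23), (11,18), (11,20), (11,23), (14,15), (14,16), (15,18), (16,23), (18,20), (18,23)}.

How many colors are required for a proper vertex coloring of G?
χ(G) = 4

Clique number ω(G) = 4 (lower bound: χ ≥ ω).
The clique on [8, 9, 11, 23] has size 4, forcing χ ≥ 4, and the coloring below uses 4 colors, so χ(G) = 4.
A valid 4-coloring: color 1: [5, 7, 9]; color 2: [0, 15, 20, 23]; color 3: [8, 14, 18]; color 4: [11, 16].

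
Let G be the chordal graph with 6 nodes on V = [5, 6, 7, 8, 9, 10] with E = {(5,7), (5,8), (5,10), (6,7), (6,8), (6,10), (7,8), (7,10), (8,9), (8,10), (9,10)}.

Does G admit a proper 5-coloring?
A valid 5-coloring: color 1: [10]; color 2: [8]; color 3: [7, 9]; color 4: [5, 6].
(χ(G) = 4 ≤ 5.)

Yes, G is 5-colorable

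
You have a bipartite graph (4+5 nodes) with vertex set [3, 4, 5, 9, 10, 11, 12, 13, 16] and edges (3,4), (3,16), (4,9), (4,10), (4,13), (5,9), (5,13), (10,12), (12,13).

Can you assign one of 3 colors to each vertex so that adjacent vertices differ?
A valid 3-coloring: color 1: [4, 5, 11, 12, 16]; color 2: [3, 9, 10, 13].
(χ(G) = 2 ≤ 3.)

Yes, G is 3-colorable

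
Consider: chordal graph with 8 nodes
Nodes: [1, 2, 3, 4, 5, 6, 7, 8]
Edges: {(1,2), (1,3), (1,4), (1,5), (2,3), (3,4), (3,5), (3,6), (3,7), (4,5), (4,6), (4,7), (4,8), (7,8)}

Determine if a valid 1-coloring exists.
The clique on vertices [1, 3, 4, 5] has size 4 > 1, so it alone needs 4 colors.

No, G is not 1-colorable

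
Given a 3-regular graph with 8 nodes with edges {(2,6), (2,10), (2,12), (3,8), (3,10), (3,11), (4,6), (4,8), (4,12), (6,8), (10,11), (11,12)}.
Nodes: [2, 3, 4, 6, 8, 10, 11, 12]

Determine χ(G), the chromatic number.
Clique number ω(G) = 3 (lower bound: χ ≥ ω).
The clique on [3, 10, 11] has size 3, forcing χ ≥ 3, and the coloring below uses 3 colors, so χ(G) = 3.
A valid 3-coloring: color 1: [3, 6, 12]; color 2: [4, 10]; color 3: [2, 8, 11].

χ(G) = 3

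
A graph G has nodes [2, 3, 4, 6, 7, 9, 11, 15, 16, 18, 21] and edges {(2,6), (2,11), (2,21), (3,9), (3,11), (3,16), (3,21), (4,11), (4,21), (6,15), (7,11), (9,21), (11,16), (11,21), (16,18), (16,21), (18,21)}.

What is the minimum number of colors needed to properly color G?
Clique number ω(G) = 4 (lower bound: χ ≥ ω).
The clique on [3, 11, 16, 21] has size 4, forcing χ ≥ 4, and the coloring below uses 4 colors, so χ(G) = 4.
A valid 4-coloring: color 1: [6, 7, 21]; color 2: [9, 11, 15, 18]; color 3: [2, 3, 4]; color 4: [16].

χ(G) = 4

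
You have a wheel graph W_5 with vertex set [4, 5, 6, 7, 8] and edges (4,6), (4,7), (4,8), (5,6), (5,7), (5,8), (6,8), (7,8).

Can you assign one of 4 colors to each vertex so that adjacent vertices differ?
Yes, G is 4-colorable

A valid 4-coloring: color 1: [8]; color 2: [6, 7]; color 3: [4, 5].
(χ(G) = 3 ≤ 4.)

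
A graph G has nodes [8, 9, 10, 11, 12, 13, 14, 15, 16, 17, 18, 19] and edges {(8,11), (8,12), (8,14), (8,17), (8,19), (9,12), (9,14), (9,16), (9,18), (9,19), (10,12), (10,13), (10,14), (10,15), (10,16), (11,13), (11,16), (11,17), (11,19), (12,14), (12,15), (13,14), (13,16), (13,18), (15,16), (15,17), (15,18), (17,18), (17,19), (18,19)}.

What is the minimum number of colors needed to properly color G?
χ(G) = 4

Clique number ω(G) = 4 (lower bound: χ ≥ ω).
The clique on [8, 11, 17, 19] has size 4, forcing χ ≥ 4, and the coloring below uses 4 colors, so χ(G) = 4.
A valid 4-coloring: color 1: [8, 9, 13, 15]; color 2: [10, 11, 18]; color 3: [12, 16, 19]; color 4: [14, 17].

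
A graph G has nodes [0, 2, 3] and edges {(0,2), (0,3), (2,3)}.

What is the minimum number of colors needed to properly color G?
χ(G) = 3

Clique number ω(G) = 3 (lower bound: χ ≥ ω).
The clique on [0, 2, 3] has size 3, forcing χ ≥ 3, and the coloring below uses 3 colors, so χ(G) = 3.
A valid 3-coloring: color 1: [0]; color 2: [2]; color 3: [3].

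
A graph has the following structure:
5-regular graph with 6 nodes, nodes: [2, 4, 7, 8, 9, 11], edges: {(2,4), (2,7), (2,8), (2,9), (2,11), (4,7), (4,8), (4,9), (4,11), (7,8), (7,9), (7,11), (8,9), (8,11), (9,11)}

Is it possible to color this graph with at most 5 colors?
The clique on vertices [2, 4, 7, 8, 9, 11] has size 6 > 5, so it alone needs 6 colors.

No, G is not 5-colorable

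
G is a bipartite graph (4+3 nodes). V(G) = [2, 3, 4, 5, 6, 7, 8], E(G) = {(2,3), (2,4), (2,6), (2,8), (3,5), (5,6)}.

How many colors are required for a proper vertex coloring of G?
Clique number ω(G) = 2 (lower bound: χ ≥ ω).
The graph is bipartite (no odd cycle), so 2 colors suffice: χ(G) = 2.
A valid 2-coloring: color 1: [2, 5, 7]; color 2: [3, 4, 6, 8].

χ(G) = 2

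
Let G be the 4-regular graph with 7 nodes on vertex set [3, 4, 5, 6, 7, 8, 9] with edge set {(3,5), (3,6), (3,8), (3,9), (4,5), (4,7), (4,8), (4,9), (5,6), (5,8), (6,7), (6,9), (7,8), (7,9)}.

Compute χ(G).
Clique number ω(G) = 3 (lower bound: χ ≥ ω).
Suppose a proper 3-coloring c exists. The clique [3, 5, 6] takes 3 distinct colors; by symmetry let c(3) = 1, c(5) = 2, c(6) = 3.
- Vertex 8: neighbors [3, 5] already have colors [1, 2] ⇒ c(8) = 3.
- Vertex 4: neighbors [5, 8] already have colors [2, 3] ⇒ c(4) = 1.
- Vertex 7: neighbors [4, 6] already have colors [1, 3] ⇒ c(7) = 2.
- Vertex 9: neighbors [3, 7, 6] already have colors [1, 2, 3] — all 3 colors blocked. Contradiction.
The forced assignments end in a contradiction, so G has no proper 3-coloring (χ ≥ 4).
The coloring below uses 4 colors, so χ(G) = 4.
A valid 4-coloring: color 1: [6, 8]; color 2: [3, 4]; color 3: [5, 7]; color 4: [9].

χ(G) = 4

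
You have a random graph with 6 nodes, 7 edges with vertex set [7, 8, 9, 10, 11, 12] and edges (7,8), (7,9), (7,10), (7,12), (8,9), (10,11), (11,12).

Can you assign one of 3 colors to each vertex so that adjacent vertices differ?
A valid 3-coloring: color 1: [7, 11]; color 2: [8, 10, 12]; color 3: [9].
(χ(G) = 3 ≤ 3.)

Yes, G is 3-colorable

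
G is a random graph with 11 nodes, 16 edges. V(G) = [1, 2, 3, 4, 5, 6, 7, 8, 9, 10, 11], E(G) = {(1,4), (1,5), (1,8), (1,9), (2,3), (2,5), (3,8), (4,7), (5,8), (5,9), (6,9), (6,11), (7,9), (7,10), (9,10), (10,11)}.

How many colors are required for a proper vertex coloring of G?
χ(G) = 3

Clique number ω(G) = 3 (lower bound: χ ≥ ω).
The clique on [1, 5, 8] has size 3, forcing χ ≥ 3, and the coloring below uses 3 colors, so χ(G) = 3.
A valid 3-coloring: color 1: [2, 4, 8, 9, 11]; color 2: [1, 3, 6, 10]; color 3: [5, 7].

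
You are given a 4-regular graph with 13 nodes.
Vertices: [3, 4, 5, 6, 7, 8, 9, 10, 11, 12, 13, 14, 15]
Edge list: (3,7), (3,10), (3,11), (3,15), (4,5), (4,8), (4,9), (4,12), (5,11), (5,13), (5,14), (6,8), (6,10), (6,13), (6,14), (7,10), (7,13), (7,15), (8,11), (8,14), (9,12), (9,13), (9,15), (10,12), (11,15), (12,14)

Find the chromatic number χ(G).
Clique number ω(G) = 3 (lower bound: χ ≥ ω).
The clique on [3, 11, 15] has size 3, forcing χ ≥ 3, and the coloring below uses 3 colors, so χ(G) = 3.
A valid 3-coloring: color 1: [6, 7, 11, 12]; color 2: [3, 5, 8, 9]; color 3: [4, 10, 13, 14, 15].

χ(G) = 3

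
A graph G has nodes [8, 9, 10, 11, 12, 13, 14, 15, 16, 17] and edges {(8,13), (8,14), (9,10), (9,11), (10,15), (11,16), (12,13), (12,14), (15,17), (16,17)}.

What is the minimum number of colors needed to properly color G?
χ(G) = 2

Clique number ω(G) = 2 (lower bound: χ ≥ ω).
The graph is bipartite (no odd cycle), so 2 colors suffice: χ(G) = 2.
A valid 2-coloring: color 1: [8, 10, 11, 12, 17]; color 2: [9, 13, 14, 15, 16].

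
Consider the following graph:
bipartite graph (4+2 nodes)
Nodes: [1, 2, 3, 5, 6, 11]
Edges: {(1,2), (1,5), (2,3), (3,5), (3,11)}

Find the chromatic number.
χ(G) = 2

Clique number ω(G) = 2 (lower bound: χ ≥ ω).
The graph is bipartite (no odd cycle), so 2 colors suffice: χ(G) = 2.
A valid 2-coloring: color 1: [1, 3, 6]; color 2: [2, 5, 11].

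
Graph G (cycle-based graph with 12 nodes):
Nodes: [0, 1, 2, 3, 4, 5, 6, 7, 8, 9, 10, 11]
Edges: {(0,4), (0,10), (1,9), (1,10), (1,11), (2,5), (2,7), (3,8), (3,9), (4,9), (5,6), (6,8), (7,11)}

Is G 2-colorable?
Odd cycle [3, 8, 6, 5, 2, 7, 11, 1, 9] needs 3 colors (χ ≥ 3).
Hence χ(G) ≥ 3 > 2, so no proper 2-coloring exists.

No, G is not 2-colorable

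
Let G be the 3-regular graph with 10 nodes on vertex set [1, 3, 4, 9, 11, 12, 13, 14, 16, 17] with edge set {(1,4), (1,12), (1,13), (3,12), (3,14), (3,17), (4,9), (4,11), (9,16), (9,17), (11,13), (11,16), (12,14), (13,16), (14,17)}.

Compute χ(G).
Clique number ω(G) = 3 (lower bound: χ ≥ ω).
The clique on [3, 14, 17] has size 3, forcing χ ≥ 3, and the coloring below uses 3 colors, so χ(G) = 3.
A valid 3-coloring: color 1: [1, 9, 11, 14]; color 2: [4, 12, 13, 17]; color 3: [3, 16].

χ(G) = 3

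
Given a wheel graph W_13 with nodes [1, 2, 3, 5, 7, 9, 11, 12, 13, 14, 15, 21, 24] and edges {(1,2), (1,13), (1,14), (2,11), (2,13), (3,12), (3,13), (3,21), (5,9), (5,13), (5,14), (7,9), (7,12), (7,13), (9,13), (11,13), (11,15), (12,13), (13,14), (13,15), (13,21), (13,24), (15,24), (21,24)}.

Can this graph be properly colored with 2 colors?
The clique on vertices [1, 2, 13] has size 3 > 2, so it alone needs 3 colors.

No, G is not 2-colorable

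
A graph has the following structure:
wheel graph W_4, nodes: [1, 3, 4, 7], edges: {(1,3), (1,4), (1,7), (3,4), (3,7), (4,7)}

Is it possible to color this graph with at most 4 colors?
A valid 4-coloring: color 1: [1]; color 2: [7]; color 3: [3]; color 4: [4].
(χ(G) = 4 ≤ 4.)

Yes, G is 4-colorable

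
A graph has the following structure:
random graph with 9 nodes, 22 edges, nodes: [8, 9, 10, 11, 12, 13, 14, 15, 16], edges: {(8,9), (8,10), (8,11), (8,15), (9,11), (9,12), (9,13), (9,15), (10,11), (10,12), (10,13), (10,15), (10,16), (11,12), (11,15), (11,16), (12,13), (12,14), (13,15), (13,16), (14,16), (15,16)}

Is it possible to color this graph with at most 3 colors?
The clique on vertices [8, 9, 11, 15] has size 4 > 3, so it alone needs 4 colors.

No, G is not 3-colorable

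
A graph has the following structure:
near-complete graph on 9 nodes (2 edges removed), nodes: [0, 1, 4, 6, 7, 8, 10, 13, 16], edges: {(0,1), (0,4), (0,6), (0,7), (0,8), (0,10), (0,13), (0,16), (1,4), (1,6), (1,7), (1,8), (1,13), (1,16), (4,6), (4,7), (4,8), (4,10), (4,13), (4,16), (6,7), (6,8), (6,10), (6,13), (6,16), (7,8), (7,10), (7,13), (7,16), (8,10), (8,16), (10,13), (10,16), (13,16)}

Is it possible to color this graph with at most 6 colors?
The clique on vertices [0, 1, 4, 6, 7, 8, 16] has size 7 > 6, so it alone needs 7 colors.

No, G is not 6-colorable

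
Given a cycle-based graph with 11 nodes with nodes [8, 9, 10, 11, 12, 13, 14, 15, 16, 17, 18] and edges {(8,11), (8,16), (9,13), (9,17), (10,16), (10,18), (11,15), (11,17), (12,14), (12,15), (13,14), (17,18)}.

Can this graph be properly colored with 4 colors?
A valid 4-coloring: color 1: [8, 10, 13, 15, 17]; color 2: [9, 11, 14, 16, 18]; color 3: [12].
(χ(G) = 3 ≤ 4.)

Yes, G is 4-colorable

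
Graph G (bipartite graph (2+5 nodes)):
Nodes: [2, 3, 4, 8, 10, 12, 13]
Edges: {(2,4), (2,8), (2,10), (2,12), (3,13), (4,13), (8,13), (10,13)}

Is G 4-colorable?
A valid 4-coloring: color 1: [2, 13]; color 2: [3, 4, 8, 10, 12].
(χ(G) = 2 ≤ 4.)

Yes, G is 4-colorable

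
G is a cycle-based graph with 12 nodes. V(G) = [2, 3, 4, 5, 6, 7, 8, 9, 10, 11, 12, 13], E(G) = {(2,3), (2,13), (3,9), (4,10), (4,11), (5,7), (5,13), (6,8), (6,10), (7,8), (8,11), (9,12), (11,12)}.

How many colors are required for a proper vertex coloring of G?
Clique number ω(G) = 2 (lower bound: χ ≥ ω).
Odd cycle [10, 4, 11, 8, 6] needs 3 colors (χ ≥ 3).
The coloring below uses 3 colors, so χ(G) = 3.
A valid 3-coloring: color 1: [2, 4, 5, 8, 9]; color 2: [3, 7, 10, 11, 13]; color 3: [6, 12].

χ(G) = 3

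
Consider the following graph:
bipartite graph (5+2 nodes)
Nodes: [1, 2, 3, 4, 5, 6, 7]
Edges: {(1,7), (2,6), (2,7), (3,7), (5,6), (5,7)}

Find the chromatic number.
Clique number ω(G) = 2 (lower bound: χ ≥ ω).
The graph is bipartite (no odd cycle), so 2 colors suffice: χ(G) = 2.
A valid 2-coloring: color 1: [4, 6, 7]; color 2: [1, 2, 3, 5].

χ(G) = 2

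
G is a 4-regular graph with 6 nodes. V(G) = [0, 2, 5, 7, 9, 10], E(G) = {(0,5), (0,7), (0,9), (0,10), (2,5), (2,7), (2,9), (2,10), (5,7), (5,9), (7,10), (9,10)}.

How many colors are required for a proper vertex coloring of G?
Clique number ω(G) = 3 (lower bound: χ ≥ ω).
The clique on [0, 9, 10] has size 3, forcing χ ≥ 3, and the coloring below uses 3 colors, so χ(G) = 3.
A valid 3-coloring: color 1: [7, 9]; color 2: [0, 2]; color 3: [5, 10].

χ(G) = 3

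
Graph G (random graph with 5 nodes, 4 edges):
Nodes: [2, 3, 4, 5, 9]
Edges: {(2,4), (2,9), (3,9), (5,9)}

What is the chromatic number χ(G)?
Clique number ω(G) = 2 (lower bound: χ ≥ ω).
The graph is bipartite (no odd cycle), so 2 colors suffice: χ(G) = 2.
A valid 2-coloring: color 1: [4, 9]; color 2: [2, 3, 5].

χ(G) = 2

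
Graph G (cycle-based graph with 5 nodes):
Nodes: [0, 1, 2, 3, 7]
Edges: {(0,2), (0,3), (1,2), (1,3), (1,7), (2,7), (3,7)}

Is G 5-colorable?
A valid 5-coloring: color 1: [2, 3]; color 2: [0, 1]; color 3: [7].
(χ(G) = 3 ≤ 5.)

Yes, G is 5-colorable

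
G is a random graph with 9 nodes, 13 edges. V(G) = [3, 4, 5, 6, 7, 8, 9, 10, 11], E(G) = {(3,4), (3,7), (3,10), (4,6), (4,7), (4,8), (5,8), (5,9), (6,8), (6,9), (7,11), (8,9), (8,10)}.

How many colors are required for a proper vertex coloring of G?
Clique number ω(G) = 3 (lower bound: χ ≥ ω).
The clique on [5, 8, 9] has size 3, forcing χ ≥ 3, and the coloring below uses 3 colors, so χ(G) = 3.
A valid 3-coloring: color 1: [3, 8, 11]; color 2: [4, 9, 10]; color 3: [5, 6, 7].

χ(G) = 3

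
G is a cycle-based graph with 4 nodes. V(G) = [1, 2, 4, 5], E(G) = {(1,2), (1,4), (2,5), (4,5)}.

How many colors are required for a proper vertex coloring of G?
Clique number ω(G) = 2 (lower bound: χ ≥ ω).
The graph is bipartite (no odd cycle), so 2 colors suffice: χ(G) = 2.
A valid 2-coloring: color 1: [1, 5]; color 2: [2, 4].

χ(G) = 2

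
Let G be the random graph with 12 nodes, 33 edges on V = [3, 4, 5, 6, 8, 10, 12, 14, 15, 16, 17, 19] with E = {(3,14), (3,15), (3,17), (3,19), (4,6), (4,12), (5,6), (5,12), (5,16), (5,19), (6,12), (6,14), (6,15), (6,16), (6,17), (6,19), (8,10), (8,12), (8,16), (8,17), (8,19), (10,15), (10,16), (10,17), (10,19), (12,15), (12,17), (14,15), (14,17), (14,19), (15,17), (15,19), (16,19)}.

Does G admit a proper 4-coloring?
A valid 4-coloring: color 1: [3, 6, 10]; color 2: [4, 17, 19]; color 3: [5, 8, 15]; color 4: [12, 14, 16].
(χ(G) = 4 ≤ 4.)

Yes, G is 4-colorable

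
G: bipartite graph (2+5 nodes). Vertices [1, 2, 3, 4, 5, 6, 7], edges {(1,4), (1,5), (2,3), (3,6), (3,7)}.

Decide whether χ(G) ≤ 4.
A valid 4-coloring: color 1: [1, 3]; color 2: [2, 4, 5, 6, 7].
(χ(G) = 2 ≤ 4.)

Yes, G is 4-colorable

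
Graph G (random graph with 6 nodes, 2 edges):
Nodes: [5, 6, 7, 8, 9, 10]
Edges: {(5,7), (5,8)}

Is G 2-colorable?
A valid 2-coloring: color 1: [5, 6, 9, 10]; color 2: [7, 8].
(χ(G) = 2 ≤ 2.)

Yes, G is 2-colorable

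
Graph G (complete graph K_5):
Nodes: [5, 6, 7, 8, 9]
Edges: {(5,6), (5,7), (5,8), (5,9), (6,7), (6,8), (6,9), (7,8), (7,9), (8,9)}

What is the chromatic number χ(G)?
χ(G) = 5

Clique number ω(G) = 5 (lower bound: χ ≥ ω).
The clique on [5, 6, 7, 8, 9] has size 5, forcing χ ≥ 5, and the coloring below uses 5 colors, so χ(G) = 5.
A valid 5-coloring: color 1: [7]; color 2: [8]; color 3: [6]; color 4: [5]; color 5: [9].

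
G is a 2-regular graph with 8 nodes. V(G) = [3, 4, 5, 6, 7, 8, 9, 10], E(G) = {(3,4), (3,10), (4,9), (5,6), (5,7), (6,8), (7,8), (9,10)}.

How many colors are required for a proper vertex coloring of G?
Clique number ω(G) = 2 (lower bound: χ ≥ ω).
The graph is bipartite (no odd cycle), so 2 colors suffice: χ(G) = 2.
A valid 2-coloring: color 1: [4, 6, 7, 10]; color 2: [3, 5, 8, 9].

χ(G) = 2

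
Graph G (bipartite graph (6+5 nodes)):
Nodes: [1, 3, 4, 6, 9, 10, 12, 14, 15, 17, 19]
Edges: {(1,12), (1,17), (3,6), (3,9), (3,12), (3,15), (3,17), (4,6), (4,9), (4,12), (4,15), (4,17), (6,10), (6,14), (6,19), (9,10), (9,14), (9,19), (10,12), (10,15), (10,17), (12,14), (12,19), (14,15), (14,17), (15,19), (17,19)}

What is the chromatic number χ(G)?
Clique number ω(G) = 2 (lower bound: χ ≥ ω).
The graph is bipartite (no odd cycle), so 2 colors suffice: χ(G) = 2.
A valid 2-coloring: color 1: [6, 9, 12, 15, 17]; color 2: [1, 3, 4, 10, 14, 19].

χ(G) = 2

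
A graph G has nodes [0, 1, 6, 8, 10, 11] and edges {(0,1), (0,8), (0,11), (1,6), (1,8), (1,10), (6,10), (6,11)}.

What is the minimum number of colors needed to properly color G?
Clique number ω(G) = 3 (lower bound: χ ≥ ω).
The clique on [0, 1, 8] has size 3, forcing χ ≥ 3, and the coloring below uses 3 colors, so χ(G) = 3.
A valid 3-coloring: color 1: [1, 11]; color 2: [0, 6]; color 3: [8, 10].

χ(G) = 3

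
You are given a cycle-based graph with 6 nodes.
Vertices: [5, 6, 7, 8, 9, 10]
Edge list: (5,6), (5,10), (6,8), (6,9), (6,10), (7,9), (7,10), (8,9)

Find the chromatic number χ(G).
χ(G) = 3

Clique number ω(G) = 3 (lower bound: χ ≥ ω).
The clique on [6, 8, 9] has size 3, forcing χ ≥ 3, and the coloring below uses 3 colors, so χ(G) = 3.
A valid 3-coloring: color 1: [6, 7]; color 2: [9, 10]; color 3: [5, 8].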